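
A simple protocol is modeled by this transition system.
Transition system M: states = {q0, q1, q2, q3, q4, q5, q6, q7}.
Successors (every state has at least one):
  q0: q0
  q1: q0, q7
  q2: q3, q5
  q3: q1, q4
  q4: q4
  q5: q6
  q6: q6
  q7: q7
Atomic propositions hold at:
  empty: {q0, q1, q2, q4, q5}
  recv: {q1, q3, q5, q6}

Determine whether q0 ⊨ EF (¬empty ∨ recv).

Sat(¬empty) = {q3, q6, q7}
Sat(¬empty ∨ recv) = {q1, q3, q5, q6, q7}
EF (¬empty ∨ recv): least fixpoint, start Z0 = {q1, q3, q5, q6, q7}, add states with some successor in Z. Z1 = {q1, q2, q3, q5, q6, q7}; fixed.
Sat(EF (¬empty ∨ recv)) = {q1, q2, q3, q5, q6, q7}
q0 ∉ Sat(EF (¬empty ∨ recv)) = {q1, q2, q3, q5, q6, q7}, so the formula does not hold at q0.

No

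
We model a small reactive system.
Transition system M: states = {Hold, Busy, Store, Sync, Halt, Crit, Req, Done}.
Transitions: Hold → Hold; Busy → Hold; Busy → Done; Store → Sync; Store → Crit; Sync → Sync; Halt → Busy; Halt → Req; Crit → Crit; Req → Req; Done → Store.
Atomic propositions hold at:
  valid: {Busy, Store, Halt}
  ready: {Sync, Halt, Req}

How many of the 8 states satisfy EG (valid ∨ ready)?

Sat(valid ∨ ready) = {Busy, Store, Sync, Halt, Req}
EG (valid ∨ ready): greatest fixpoint, start Z0 = {Busy, Store, Sync, Halt, Req}, keep only states in Sat with some successor in Z. Z1 = {Store, Sync, Halt, Req}; fixed.
Sat(EG (valid ∨ ready)) = {Store, Sync, Halt, Req}
|Sat(EG (valid ∨ ready))| = |{Store, Sync, Halt, Req}| = 4.

4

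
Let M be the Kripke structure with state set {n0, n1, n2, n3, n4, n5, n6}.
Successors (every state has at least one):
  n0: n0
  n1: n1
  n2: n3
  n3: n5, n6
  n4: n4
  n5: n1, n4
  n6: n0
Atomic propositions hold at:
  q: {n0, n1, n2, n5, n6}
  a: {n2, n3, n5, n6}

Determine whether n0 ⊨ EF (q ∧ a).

Sat(q ∧ a) = {n2, n5, n6}
EF (q ∧ a): least fixpoint, start Z0 = {n2, n5, n6}, add states with some successor in Z. Z1 = {n2, n3, n5, n6}; fixed.
Sat(EF (q ∧ a)) = {n2, n3, n5, n6}
n0 ∉ Sat(EF (q ∧ a)) = {n2, n3, n5, n6}, so the formula does not hold at n0.

No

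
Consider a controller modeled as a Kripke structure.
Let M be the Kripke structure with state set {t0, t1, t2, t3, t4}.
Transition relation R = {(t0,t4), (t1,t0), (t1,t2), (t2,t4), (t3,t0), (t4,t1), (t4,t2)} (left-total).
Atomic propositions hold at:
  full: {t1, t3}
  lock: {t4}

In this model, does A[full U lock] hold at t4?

Yes

A[full U lock]: least fixpoint, start Z0 = Sat(lock) = {t4}, add states in Sat(full) with every successor in Z. Already a fixed point.
Sat(A[full U lock]) = {t4}
t4 ∈ Sat(A[full U lock]) = {t4}, so the formula holds at t4.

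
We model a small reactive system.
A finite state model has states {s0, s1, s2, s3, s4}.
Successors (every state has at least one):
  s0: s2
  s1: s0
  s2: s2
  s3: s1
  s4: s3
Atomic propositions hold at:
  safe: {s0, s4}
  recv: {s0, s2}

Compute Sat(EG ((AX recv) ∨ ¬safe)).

{s0, s1, s2, s3}

Sat(AX recv) = {s : every successor in {s0, s2}} = {s0, s1, s2}
Sat(¬safe) = {s1, s2, s3}
Sat((AX recv) ∨ ¬safe) = {s0, s1, s2, s3}
EG ((AX recv) ∨ ¬safe): greatest fixpoint, start Z0 = {s0, s1, s2, s3}, keep only states in Sat with some successor in Z. Already a fixed point.
Sat(EG ((AX recv) ∨ ¬safe)) = {s0, s1, s2, s3}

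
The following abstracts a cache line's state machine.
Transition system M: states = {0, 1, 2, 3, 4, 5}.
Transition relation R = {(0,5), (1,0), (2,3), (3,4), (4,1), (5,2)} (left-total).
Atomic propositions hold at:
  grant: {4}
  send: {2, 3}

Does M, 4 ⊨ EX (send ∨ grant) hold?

Sat(send ∨ grant) = {2, 3, 4}
Sat(EX (send ∨ grant)) = {s : some successor in {2, 3, 4}} = {2, 3, 5}
4 ∉ Sat(EX (send ∨ grant)) = {2, 3, 5}, so the formula does not hold at 4.

No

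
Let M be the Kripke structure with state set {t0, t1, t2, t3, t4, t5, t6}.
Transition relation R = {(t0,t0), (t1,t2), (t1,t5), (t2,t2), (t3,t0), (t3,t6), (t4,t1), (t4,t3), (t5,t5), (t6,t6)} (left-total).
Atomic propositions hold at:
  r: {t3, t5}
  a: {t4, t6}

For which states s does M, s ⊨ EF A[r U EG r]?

EG r: greatest fixpoint, start Z0 = {t3, t5}, keep only states in Sat with some successor in Z. Z1 = {t5}; fixed.
Sat(EG r) = {t5}
A[r U EG r]: least fixpoint, start Z0 = Sat(EG r) = {t5}, add states in Sat(r) with every successor in Z. Already a fixed point.
Sat(A[r U EG r]) = {t5}
EF A[r U EG r]: least fixpoint, start Z0 = {t5}, add states with some successor in Z. Z1 = {t1, t5}; Z2 = {t1, t4, t5}; fixed.
Sat(EF A[r U EG r]) = {t1, t4, t5}

{t1, t4, t5}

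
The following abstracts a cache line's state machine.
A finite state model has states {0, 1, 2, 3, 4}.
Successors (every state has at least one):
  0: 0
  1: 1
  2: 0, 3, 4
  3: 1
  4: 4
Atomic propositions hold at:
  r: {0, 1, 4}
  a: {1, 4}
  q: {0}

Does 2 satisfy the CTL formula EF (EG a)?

Yes

EG a: greatest fixpoint, start Z0 = {1, 4}, keep only states in Sat with some successor in Z. Already a fixed point.
Sat(EG a) = {1, 4}
EF (EG a): least fixpoint, start Z0 = {1, 4}, add states with some successor in Z. Z1 = {1, 2, 3, 4}; fixed.
Sat(EF (EG a)) = {1, 2, 3, 4}
2 ∈ Sat(EF (EG a)) = {1, 2, 3, 4}, so the formula holds at 2.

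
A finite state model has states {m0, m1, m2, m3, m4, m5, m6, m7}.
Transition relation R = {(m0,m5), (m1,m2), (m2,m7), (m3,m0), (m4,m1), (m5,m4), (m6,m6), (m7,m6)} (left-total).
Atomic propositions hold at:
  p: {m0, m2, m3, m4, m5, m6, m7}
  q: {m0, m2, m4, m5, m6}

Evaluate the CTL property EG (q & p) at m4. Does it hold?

No

Sat(q & p) = {m0, m2, m4, m5, m6}
EG (q & p): greatest fixpoint, start Z0 = {m0, m2, m4, m5, m6}, keep only states in Sat with some successor in Z. Z1 = {m0, m5, m6}; Z2 = {m0, m6}; Z3 = {m6}; fixed.
Sat(EG (q & p)) = {m6}
m4 ∉ Sat(EG (q & p)) = {m6}, so the formula does not hold at m4.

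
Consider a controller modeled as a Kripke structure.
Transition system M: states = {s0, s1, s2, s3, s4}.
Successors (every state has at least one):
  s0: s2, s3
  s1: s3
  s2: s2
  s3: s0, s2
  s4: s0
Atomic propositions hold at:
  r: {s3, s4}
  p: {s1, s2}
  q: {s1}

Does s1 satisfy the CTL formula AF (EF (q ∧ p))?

Sat(q ∧ p) = {s1}
EF (q ∧ p): least fixpoint, start Z0 = {s1}, add states with some successor in Z. Already a fixed point.
Sat(EF (q ∧ p)) = {s1}
AF (EF (q ∧ p)): least fixpoint, start Z0 = {s1}, add states with every successor in Z. Already a fixed point.
Sat(AF (EF (q ∧ p))) = {s1}
s1 ∈ Sat(AF (EF (q ∧ p))) = {s1}, so the formula holds at s1.

Yes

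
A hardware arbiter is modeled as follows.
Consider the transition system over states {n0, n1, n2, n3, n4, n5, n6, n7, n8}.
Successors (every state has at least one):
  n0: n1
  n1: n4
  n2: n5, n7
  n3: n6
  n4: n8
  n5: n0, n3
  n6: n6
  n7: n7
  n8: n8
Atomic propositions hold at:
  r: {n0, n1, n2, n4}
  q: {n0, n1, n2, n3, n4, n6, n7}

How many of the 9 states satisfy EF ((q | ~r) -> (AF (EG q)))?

5

Sat(~r) = {n3, n5, n6, n7, n8}
Sat(q | ~r) = {n0, n1, n2, n3, n4, n5, n6, n7, n8}
EG q: greatest fixpoint, start Z0 = {n0, n1, n2, n3, n4, n6, n7}, keep only states in Sat with some successor in Z. Z1 = {n0, n1, n2, n3, n6, n7}; Z2 = {n0, n2, n3, n6, n7}; Z3 = {n2, n3, n6, n7}; fixed.
Sat(EG q) = {n2, n3, n6, n7}
AF (EG q): least fixpoint, start Z0 = {n2, n3, n6, n7}, add states with every successor in Z. Already a fixed point.
Sat(AF (EG q)) = {n2, n3, n6, n7}
Sat((q | ~r) -> (AF (EG q))) = {n2, n3, n6, n7}
EF ((q | ~r) -> (AF (EG q))): least fixpoint, start Z0 = {n2, n3, n6, n7}, add states with some successor in Z. Z1 = {n2, n3, n5, n6, n7}; fixed.
Sat(EF ((q | ~r) -> (AF (EG q)))) = {n2, n3, n5, n6, n7}
|Sat(EF ((q | ~r) -> (AF (EG q))))| = |{n2, n3, n5, n6, n7}| = 5.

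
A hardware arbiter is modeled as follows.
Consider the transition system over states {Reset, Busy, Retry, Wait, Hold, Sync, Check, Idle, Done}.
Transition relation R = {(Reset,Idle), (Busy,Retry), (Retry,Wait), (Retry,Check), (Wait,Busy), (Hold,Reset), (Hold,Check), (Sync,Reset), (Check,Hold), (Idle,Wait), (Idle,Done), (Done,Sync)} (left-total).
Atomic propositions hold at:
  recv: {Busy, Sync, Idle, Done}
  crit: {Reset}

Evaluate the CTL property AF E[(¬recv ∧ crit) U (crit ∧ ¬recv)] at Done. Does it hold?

Sat(¬recv) = {Reset, Retry, Wait, Hold, Check}
Sat(¬recv ∧ crit) = {Reset}
Sat(crit ∧ ¬recv) = {Reset}
E[(¬recv ∧ crit) U (crit ∧ ¬recv)]: least fixpoint, start Z0 = Sat((crit ∧ ¬recv)) = {Reset}, add states in Sat(¬recv ∧ crit) with some successor in Z. Already a fixed point.
Sat(E[(¬recv ∧ crit) U (crit ∧ ¬recv)]) = {Reset}
AF E[(¬recv ∧ crit) U (crit ∧ ¬recv)]: least fixpoint, start Z0 = {Reset}, add states with every successor in Z. Z1 = {Reset, Sync}; Z2 = {Reset, Sync, Done}; fixed.
Sat(AF E[(¬recv ∧ crit) U (crit ∧ ¬recv)]) = {Reset, Sync, Done}
Done ∈ Sat(AF E[(¬recv ∧ crit) U (crit ∧ ¬recv)]) = {Reset, Sync, Done}, so the formula holds at Done.

Yes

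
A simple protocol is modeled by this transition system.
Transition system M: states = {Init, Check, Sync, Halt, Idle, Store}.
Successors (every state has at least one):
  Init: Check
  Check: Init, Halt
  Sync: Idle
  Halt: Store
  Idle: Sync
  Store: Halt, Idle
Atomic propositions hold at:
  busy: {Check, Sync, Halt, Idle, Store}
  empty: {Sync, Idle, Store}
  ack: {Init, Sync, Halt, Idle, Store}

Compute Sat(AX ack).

{Check, Sync, Halt, Idle, Store}

Sat(AX ack) = {s : every successor in {Init, Sync, Halt, Idle, Store}} = {Check, Sync, Halt, Idle, Store}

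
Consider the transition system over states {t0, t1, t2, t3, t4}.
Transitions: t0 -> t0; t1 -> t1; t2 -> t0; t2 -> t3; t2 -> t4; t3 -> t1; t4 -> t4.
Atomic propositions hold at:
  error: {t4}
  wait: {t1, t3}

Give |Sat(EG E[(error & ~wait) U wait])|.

2

Sat(~wait) = {t0, t2, t4}
Sat(error & ~wait) = {t4}
E[(error & ~wait) U wait]: least fixpoint, start Z0 = Sat(wait) = {t1, t3}, add states in Sat(error & ~wait) with some successor in Z. Already a fixed point.
Sat(E[(error & ~wait) U wait]) = {t1, t3}
EG E[(error & ~wait) U wait]: greatest fixpoint, start Z0 = {t1, t3}, keep only states in Sat with some successor in Z. Already a fixed point.
Sat(EG E[(error & ~wait) U wait]) = {t1, t3}
|Sat(EG E[(error & ~wait) U wait])| = |{t1, t3}| = 2.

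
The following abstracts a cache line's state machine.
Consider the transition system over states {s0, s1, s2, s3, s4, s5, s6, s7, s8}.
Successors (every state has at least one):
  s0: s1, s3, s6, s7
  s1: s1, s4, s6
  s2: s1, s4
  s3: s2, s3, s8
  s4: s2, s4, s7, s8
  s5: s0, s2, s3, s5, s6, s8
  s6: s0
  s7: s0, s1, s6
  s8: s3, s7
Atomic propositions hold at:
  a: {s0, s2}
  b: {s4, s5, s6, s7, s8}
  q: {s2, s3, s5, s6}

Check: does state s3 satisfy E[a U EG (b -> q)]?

Yes

Sat(b -> q) = {s0, s1, s2, s3, s5, s6}
EG (b -> q): greatest fixpoint, start Z0 = {s0, s1, s2, s3, s5, s6}, keep only states in Sat with some successor in Z. Already a fixed point.
Sat(EG (b -> q)) = {s0, s1, s2, s3, s5, s6}
E[a U EG (b -> q)]: least fixpoint, start Z0 = Sat(EG (b -> q)) = {s0, s1, s2, s3, s5, s6}, add states in Sat(a) with some successor in Z. Already a fixed point.
Sat(E[a U EG (b -> q)]) = {s0, s1, s2, s3, s5, s6}
s3 ∈ Sat(E[a U EG (b -> q)]) = {s0, s1, s2, s3, s5, s6}, so the formula holds at s3.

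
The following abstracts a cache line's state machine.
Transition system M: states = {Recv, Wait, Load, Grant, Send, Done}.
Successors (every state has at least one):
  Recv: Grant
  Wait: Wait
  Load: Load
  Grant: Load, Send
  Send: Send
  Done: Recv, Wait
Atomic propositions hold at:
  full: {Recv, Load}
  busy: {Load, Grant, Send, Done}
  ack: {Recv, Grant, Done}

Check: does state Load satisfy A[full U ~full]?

No

Sat(~full) = {Wait, Grant, Send, Done}
A[full U ~full]: least fixpoint, start Z0 = Sat(~full) = {Wait, Grant, Send, Done}, add states in Sat(full) with every successor in Z. Z1 = {Recv, Wait, Grant, Send, Done}; fixed.
Sat(A[full U ~full]) = {Recv, Wait, Grant, Send, Done}
Load ∉ Sat(A[full U ~full]) = {Recv, Wait, Grant, Send, Done}, so the formula does not hold at Load.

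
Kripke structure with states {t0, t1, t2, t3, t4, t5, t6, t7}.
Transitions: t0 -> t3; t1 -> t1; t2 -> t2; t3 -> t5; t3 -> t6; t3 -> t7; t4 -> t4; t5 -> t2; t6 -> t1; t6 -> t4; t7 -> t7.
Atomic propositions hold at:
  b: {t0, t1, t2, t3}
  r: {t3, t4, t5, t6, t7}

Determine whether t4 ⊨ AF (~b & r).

Yes

Sat(~b) = {t4, t5, t6, t7}
Sat(~b & r) = {t4, t5, t6, t7}
AF (~b & r): least fixpoint, start Z0 = {t4, t5, t6, t7}, add states with every successor in Z. Z1 = {t3, t4, t5, t6, t7}; Z2 = {t0, t3, t4, t5, t6, t7}; fixed.
Sat(AF (~b & r)) = {t0, t3, t4, t5, t6, t7}
t4 ∈ Sat(AF (~b & r)) = {t0, t3, t4, t5, t6, t7}, so the formula holds at t4.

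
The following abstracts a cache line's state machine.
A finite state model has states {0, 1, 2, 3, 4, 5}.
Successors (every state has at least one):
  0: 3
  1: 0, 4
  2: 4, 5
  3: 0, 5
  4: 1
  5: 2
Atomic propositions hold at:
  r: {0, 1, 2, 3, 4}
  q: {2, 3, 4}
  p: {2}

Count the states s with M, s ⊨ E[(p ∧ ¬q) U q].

3

Sat(¬q) = {0, 1, 5}
Sat(p ∧ ¬q) = ∅
E[(p ∧ ¬q) U q]: least fixpoint, start Z0 = Sat(q) = {2, 3, 4}, add states in Sat(p ∧ ¬q) with some successor in Z. Already a fixed point.
Sat(E[(p ∧ ¬q) U q]) = {2, 3, 4}
|Sat(E[(p ∧ ¬q) U q])| = |{2, 3, 4}| = 3.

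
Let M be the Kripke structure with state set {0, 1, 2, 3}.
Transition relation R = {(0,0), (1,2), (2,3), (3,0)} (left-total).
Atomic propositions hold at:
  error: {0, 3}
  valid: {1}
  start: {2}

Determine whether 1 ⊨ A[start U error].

No

A[start U error]: least fixpoint, start Z0 = Sat(error) = {0, 3}, add states in Sat(start) with every successor in Z. Z1 = {0, 2, 3}; fixed.
Sat(A[start U error]) = {0, 2, 3}
1 ∉ Sat(A[start U error]) = {0, 2, 3}, so the formula does not hold at 1.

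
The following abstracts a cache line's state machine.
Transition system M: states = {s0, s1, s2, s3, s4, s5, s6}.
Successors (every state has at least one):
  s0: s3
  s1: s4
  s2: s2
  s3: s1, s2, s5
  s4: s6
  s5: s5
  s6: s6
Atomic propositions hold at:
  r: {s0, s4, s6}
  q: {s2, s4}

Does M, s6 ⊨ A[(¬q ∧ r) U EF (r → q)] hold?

Sat(¬q) = {s0, s1, s3, s5, s6}
Sat(¬q ∧ r) = {s0, s6}
Sat(r → q) = {s1, s2, s3, s4, s5}
EF (r → q): least fixpoint, start Z0 = {s1, s2, s3, s4, s5}, add states with some successor in Z. Z1 = {s0, s1, s2, s3, s4, s5}; fixed.
Sat(EF (r → q)) = {s0, s1, s2, s3, s4, s5}
A[(¬q ∧ r) U EF (r → q)]: least fixpoint, start Z0 = Sat(EF (r → q)) = {s0, s1, s2, s3, s4, s5}, add states in Sat(¬q ∧ r) with every successor in Z. Already a fixed point.
Sat(A[(¬q ∧ r) U EF (r → q)]) = {s0, s1, s2, s3, s4, s5}
s6 ∉ Sat(A[(¬q ∧ r) U EF (r → q)]) = {s0, s1, s2, s3, s4, s5}, so the formula does not hold at s6.

No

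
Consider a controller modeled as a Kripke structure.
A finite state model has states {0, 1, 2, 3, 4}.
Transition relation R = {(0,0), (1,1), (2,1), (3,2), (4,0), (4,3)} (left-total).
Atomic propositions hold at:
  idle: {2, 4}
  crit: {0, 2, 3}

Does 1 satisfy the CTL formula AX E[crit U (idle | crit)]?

Sat(idle | crit) = {0, 2, 3, 4}
E[crit U (idle | crit)]: least fixpoint, start Z0 = Sat((idle | crit)) = {0, 2, 3, 4}, add states in Sat(crit) with some successor in Z. Already a fixed point.
Sat(E[crit U (idle | crit)]) = {0, 2, 3, 4}
Sat(AX E[crit U (idle | crit)]) = {s : every successor in {0, 2, 3, 4}} = {0, 3, 4}
1 ∉ Sat(AX E[crit U (idle | crit)]) = {0, 3, 4}, so the formula does not hold at 1.

No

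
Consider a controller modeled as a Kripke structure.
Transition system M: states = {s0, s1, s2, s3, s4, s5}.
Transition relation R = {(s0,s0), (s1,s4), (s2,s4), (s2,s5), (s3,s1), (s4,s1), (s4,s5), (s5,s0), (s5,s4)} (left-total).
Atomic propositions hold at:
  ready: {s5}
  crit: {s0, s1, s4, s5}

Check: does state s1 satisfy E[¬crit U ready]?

No

Sat(¬crit) = {s2, s3}
E[¬crit U ready]: least fixpoint, start Z0 = Sat(ready) = {s5}, add states in Sat(¬crit) with some successor in Z. Z1 = {s2, s5}; fixed.
Sat(E[¬crit U ready]) = {s2, s5}
s1 ∉ Sat(E[¬crit U ready]) = {s2, s5}, so the formula does not hold at s1.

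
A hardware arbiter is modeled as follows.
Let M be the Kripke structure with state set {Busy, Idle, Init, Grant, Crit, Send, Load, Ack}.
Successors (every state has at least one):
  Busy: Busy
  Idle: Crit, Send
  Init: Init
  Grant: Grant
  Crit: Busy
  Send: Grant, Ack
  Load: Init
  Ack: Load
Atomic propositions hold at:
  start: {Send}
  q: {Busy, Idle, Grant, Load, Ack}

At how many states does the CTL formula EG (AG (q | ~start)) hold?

6

Sat(~start) = {Busy, Idle, Init, Grant, Crit, Load, Ack}
Sat(q | ~start) = {Busy, Idle, Init, Grant, Crit, Load, Ack}
AG (q | ~start): greatest fixpoint, start Z0 = {Busy, Idle, Init, Grant, Crit, Load, Ack}, keep only states in Sat with every successor in Z. Z1 = {Busy, Init, Grant, Crit, Load, Ack}; fixed.
Sat(AG (q | ~start)) = {Busy, Init, Grant, Crit, Load, Ack}
EG (AG (q | ~start)): greatest fixpoint, start Z0 = {Busy, Init, Grant, Crit, Load, Ack}, keep only states in Sat with some successor in Z. Already a fixed point.
Sat(EG (AG (q | ~start))) = {Busy, Init, Grant, Crit, Load, Ack}
|Sat(EG (AG (q | ~start)))| = |{Busy, Init, Grant, Crit, Load, Ack}| = 6.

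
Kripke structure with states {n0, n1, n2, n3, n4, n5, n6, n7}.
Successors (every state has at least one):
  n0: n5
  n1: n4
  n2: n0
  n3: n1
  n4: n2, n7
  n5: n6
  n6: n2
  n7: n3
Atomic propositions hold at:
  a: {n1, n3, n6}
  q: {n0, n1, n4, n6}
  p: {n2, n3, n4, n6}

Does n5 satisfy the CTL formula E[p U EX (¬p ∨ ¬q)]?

No

Sat(¬p) = {n0, n1, n5, n7}
Sat(¬q) = {n2, n3, n5, n7}
Sat(¬p ∨ ¬q) = {n0, n1, n2, n3, n5, n7}
Sat(EX (¬p ∨ ¬q)) = {s : some successor in {n0, n1, n2, n3, n5, n7}} = {n0, n2, n3, n4, n6, n7}
E[p U EX (¬p ∨ ¬q)]: least fixpoint, start Z0 = Sat(EX (¬p ∨ ¬q)) = {n0, n2, n3, n4, n6, n7}, add states in Sat(p) with some successor in Z. Already a fixed point.
Sat(E[p U EX (¬p ∨ ¬q)]) = {n0, n2, n3, n4, n6, n7}
n5 ∉ Sat(E[p U EX (¬p ∨ ¬q)]) = {n0, n2, n3, n4, n6, n7}, so the formula does not hold at n5.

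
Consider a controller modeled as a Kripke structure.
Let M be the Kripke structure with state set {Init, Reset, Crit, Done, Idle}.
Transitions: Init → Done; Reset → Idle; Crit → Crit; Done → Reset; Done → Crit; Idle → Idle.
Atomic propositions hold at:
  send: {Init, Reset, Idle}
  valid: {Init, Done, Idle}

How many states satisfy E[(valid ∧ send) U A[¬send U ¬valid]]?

Sat(valid ∧ send) = {Init, Idle}
Sat(¬send) = {Crit, Done}
Sat(¬valid) = {Reset, Crit}
A[¬send U ¬valid]: least fixpoint, start Z0 = Sat(¬valid) = {Reset, Crit}, add states in Sat(¬send) with every successor in Z. Z1 = {Reset, Crit, Done}; fixed.
Sat(A[¬send U ¬valid]) = {Reset, Crit, Done}
E[(valid ∧ send) U A[¬send U ¬valid]]: least fixpoint, start Z0 = Sat(A[¬send U ¬valid]) = {Reset, Crit, Done}, add states in Sat(valid ∧ send) with some successor in Z. Z1 = {Init, Reset, Crit, Done}; fixed.
Sat(E[(valid ∧ send) U A[¬send U ¬valid]]) = {Init, Reset, Crit, Done}
|Sat(E[(valid ∧ send) U A[¬send U ¬valid]])| = |{Init, Reset, Crit, Done}| = 4.

4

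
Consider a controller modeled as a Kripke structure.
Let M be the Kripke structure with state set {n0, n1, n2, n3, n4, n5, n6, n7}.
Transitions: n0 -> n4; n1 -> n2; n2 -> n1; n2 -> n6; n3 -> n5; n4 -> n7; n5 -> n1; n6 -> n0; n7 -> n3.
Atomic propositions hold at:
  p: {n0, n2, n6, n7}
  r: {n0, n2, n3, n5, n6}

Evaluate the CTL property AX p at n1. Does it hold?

Yes

Sat(AX p) = {s : every successor in {n0, n2, n6, n7}} = {n1, n4, n6}
n1 ∈ Sat(AX p) = {n1, n4, n6}, so the formula holds at n1.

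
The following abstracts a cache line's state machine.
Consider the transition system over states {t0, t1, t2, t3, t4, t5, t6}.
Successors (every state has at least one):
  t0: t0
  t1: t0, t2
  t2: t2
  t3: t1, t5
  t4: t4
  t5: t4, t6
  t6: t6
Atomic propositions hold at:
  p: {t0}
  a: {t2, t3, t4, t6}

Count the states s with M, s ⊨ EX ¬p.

Sat(¬p) = {t1, t2, t3, t4, t5, t6}
Sat(EX ¬p) = {s : some successor in {t1, t2, t3, t4, t5, t6}} = {t1, t2, t3, t4, t5, t6}
|Sat(EX ¬p)| = |{t1, t2, t3, t4, t5, t6}| = 6.

6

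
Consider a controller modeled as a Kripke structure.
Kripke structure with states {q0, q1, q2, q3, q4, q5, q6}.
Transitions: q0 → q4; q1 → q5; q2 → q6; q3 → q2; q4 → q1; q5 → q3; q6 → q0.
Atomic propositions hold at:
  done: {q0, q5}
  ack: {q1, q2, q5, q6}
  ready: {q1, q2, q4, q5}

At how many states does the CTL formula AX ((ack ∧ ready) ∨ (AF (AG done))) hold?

Sat(ack ∧ ready) = {q1, q2, q5}
AG done: greatest fixpoint, start Z0 = {q0, q5}, keep only states in Sat with every successor in Z. Z1 = ∅; fixed.
Sat(AG done) = ∅
AF (AG done): least fixpoint, start Z0 = ∅, add states with every successor in Z. Already a fixed point.
Sat(AF (AG done)) = ∅
Sat((ack ∧ ready) ∨ (AF (AG done))) = {q1, q2, q5}
Sat(AX ((ack ∧ ready) ∨ (AF (AG done)))) = {s : every successor in {q1, q2, q5}} = {q1, q3, q4}
|Sat(AX ((ack ∧ ready) ∨ (AF (AG done))))| = |{q1, q3, q4}| = 3.

3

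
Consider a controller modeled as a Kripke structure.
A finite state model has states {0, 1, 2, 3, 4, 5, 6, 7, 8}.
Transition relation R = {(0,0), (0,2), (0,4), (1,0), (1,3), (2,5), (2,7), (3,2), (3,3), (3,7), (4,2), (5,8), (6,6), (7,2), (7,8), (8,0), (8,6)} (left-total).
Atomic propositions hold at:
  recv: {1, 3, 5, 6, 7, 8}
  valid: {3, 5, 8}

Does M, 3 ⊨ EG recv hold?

Yes

EG recv: greatest fixpoint, start Z0 = {1, 3, 5, 6, 7, 8}, keep only states in Sat with some successor in Z. Already a fixed point.
Sat(EG recv) = {1, 3, 5, 6, 7, 8}
3 ∈ Sat(EG recv) = {1, 3, 5, 6, 7, 8}, so the formula holds at 3.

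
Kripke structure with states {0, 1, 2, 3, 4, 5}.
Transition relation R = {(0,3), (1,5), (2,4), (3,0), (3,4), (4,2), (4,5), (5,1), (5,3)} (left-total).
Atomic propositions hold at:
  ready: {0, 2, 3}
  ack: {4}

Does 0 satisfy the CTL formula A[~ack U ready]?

Yes

Sat(~ack) = {0, 1, 2, 3, 5}
A[~ack U ready]: least fixpoint, start Z0 = Sat(ready) = {0, 2, 3}, add states in Sat(~ack) with every successor in Z. Already a fixed point.
Sat(A[~ack U ready]) = {0, 2, 3}
0 ∈ Sat(A[~ack U ready]) = {0, 2, 3}, so the formula holds at 0.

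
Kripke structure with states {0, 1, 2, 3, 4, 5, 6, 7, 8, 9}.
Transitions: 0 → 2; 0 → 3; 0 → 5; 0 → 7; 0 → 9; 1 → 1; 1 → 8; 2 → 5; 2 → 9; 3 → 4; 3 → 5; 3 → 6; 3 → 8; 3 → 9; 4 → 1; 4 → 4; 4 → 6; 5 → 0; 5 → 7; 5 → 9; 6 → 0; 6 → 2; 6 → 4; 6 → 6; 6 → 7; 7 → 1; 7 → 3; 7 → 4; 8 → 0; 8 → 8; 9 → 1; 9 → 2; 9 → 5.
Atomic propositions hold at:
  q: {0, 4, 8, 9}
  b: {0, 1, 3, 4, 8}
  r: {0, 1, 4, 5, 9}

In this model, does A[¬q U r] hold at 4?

Yes

Sat(¬q) = {1, 2, 3, 5, 6, 7}
A[¬q U r]: least fixpoint, start Z0 = Sat(r) = {0, 1, 4, 5, 9}, add states in Sat(¬q) with every successor in Z. Z1 = {0, 1, 2, 4, 5, 9}; fixed.
Sat(A[¬q U r]) = {0, 1, 2, 4, 5, 9}
4 ∈ Sat(A[¬q U r]) = {0, 1, 2, 4, 5, 9}, so the formula holds at 4.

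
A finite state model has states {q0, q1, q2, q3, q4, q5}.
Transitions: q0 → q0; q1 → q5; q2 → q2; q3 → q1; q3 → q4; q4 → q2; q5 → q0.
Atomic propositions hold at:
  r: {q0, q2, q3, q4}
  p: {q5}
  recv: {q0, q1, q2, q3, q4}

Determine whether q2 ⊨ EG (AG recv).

Yes

AG recv: greatest fixpoint, start Z0 = {q0, q1, q2, q3, q4}, keep only states in Sat with every successor in Z. Z1 = {q0, q2, q3, q4}; Z2 = {q0, q2, q4}; fixed.
Sat(AG recv) = {q0, q2, q4}
EG (AG recv): greatest fixpoint, start Z0 = {q0, q2, q4}, keep only states in Sat with some successor in Z. Already a fixed point.
Sat(EG (AG recv)) = {q0, q2, q4}
q2 ∈ Sat(EG (AG recv)) = {q0, q2, q4}, so the formula holds at q2.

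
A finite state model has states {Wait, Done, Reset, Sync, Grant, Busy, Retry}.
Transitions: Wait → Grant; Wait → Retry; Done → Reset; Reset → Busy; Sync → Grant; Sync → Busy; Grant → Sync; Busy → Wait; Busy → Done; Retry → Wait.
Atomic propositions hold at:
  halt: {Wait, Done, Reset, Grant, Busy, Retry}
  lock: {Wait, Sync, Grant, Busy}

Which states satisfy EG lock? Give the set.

EG lock: greatest fixpoint, start Z0 = {Wait, Sync, Grant, Busy}, keep only states in Sat with some successor in Z. Already a fixed point.
Sat(EG lock) = {Wait, Sync, Grant, Busy}

{Wait, Sync, Grant, Busy}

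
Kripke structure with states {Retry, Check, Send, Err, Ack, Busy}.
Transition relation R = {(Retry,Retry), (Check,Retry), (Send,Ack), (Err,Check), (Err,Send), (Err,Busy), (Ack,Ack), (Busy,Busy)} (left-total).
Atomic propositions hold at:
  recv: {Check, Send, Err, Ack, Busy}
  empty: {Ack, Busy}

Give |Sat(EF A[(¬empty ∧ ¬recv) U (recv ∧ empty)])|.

Sat(¬empty) = {Retry, Check, Send, Err}
Sat(¬recv) = {Retry}
Sat(¬empty ∧ ¬recv) = {Retry}
Sat(recv ∧ empty) = {Ack, Busy}
A[(¬empty ∧ ¬recv) U (recv ∧ empty)]: least fixpoint, start Z0 = Sat((recv ∧ empty)) = {Ack, Busy}, add states in Sat(¬empty ∧ ¬recv) with every successor in Z. Already a fixed point.
Sat(A[(¬empty ∧ ¬recv) U (recv ∧ empty)]) = {Ack, Busy}
EF A[(¬empty ∧ ¬recv) U (recv ∧ empty)]: least fixpoint, start Z0 = {Ack, Busy}, add states with some successor in Z. Z1 = {Send, Err, Ack, Busy}; fixed.
Sat(EF A[(¬empty ∧ ¬recv) U (recv ∧ empty)]) = {Send, Err, Ack, Busy}
|Sat(EF A[(¬empty ∧ ¬recv) U (recv ∧ empty)])| = |{Send, Err, Ack, Busy}| = 4.

4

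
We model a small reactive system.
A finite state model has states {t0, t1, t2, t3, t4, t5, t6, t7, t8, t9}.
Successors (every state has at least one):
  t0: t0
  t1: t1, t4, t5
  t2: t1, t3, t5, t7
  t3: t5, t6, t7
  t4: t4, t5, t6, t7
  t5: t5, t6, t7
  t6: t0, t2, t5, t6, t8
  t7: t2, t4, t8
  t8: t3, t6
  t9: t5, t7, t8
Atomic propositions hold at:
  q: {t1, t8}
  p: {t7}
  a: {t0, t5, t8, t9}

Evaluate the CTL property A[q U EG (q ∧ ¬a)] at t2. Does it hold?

No

Sat(¬a) = {t1, t2, t3, t4, t6, t7}
Sat(q ∧ ¬a) = {t1}
EG (q ∧ ¬a): greatest fixpoint, start Z0 = {t1}, keep only states in Sat with some successor in Z. Already a fixed point.
Sat(EG (q ∧ ¬a)) = {t1}
A[q U EG (q ∧ ¬a)]: least fixpoint, start Z0 = Sat(EG (q ∧ ¬a)) = {t1}, add states in Sat(q) with every successor in Z. Already a fixed point.
Sat(A[q U EG (q ∧ ¬a)]) = {t1}
t2 ∉ Sat(A[q U EG (q ∧ ¬a)]) = {t1}, so the formula does not hold at t2.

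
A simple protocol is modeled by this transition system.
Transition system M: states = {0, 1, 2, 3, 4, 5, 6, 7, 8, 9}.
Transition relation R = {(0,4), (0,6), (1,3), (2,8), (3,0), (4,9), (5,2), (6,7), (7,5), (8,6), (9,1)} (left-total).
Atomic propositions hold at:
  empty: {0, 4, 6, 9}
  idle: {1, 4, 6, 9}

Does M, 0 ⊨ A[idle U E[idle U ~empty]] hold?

Sat(~empty) = {1, 2, 3, 5, 7, 8}
E[idle U ~empty]: least fixpoint, start Z0 = Sat(~empty) = {1, 2, 3, 5, 7, 8}, add states in Sat(idle) with some successor in Z. Z1 = {1, 2, 3, 5, 6, 7, 8, 9}; Z2 = {1, 2, 3, 4, 5, 6, 7, 8, 9}; fixed.
Sat(E[idle U ~empty]) = {1, 2, 3, 4, 5, 6, 7, 8, 9}
A[idle U E[idle U ~empty]]: least fixpoint, start Z0 = Sat(E[idle U ~empty]) = {1, 2, 3, 4, 5, 6, 7, 8, 9}, add states in Sat(idle) with every successor in Z. Already a fixed point.
Sat(A[idle U E[idle U ~empty]]) = {1, 2, 3, 4, 5, 6, 7, 8, 9}
0 ∉ Sat(A[idle U E[idle U ~empty]]) = {1, 2, 3, 4, 5, 6, 7, 8, 9}, so the formula does not hold at 0.

No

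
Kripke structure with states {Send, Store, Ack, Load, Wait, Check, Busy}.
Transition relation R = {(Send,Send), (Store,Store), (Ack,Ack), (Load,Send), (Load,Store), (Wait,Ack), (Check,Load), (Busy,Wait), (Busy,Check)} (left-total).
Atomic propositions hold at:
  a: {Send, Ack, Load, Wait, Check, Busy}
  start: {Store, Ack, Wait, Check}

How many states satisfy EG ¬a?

1

Sat(¬a) = {Store}
EG ¬a: greatest fixpoint, start Z0 = {Store}, keep only states in Sat with some successor in Z. Already a fixed point.
Sat(EG ¬a) = {Store}
|Sat(EG ¬a)| = |{Store}| = 1.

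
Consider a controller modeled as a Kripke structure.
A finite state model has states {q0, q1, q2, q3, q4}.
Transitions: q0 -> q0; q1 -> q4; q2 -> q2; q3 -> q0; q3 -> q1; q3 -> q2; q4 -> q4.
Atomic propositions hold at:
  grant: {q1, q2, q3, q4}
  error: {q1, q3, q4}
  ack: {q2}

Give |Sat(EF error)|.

3

EF error: least fixpoint, start Z0 = {q1, q3, q4}, add states with some successor in Z. Already a fixed point.
Sat(EF error) = {q1, q3, q4}
|Sat(EF error)| = |{q1, q3, q4}| = 3.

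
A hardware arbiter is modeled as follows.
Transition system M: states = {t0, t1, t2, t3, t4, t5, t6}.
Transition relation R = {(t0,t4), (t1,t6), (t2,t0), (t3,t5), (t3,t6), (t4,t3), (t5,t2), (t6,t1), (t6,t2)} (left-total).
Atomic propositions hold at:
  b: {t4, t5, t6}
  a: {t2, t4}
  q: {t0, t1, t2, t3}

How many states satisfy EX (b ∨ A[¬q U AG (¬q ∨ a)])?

Sat(¬q) = {t4, t5, t6}
Sat(¬q ∨ a) = {t2, t4, t5, t6}
AG (¬q ∨ a): greatest fixpoint, start Z0 = {t2, t4, t5, t6}, keep only states in Sat with every successor in Z. Z1 = {t5}; Z2 = ∅; fixed.
Sat(AG (¬q ∨ a)) = ∅
A[¬q U AG (¬q ∨ a)]: least fixpoint, start Z0 = Sat(AG (¬q ∨ a)) = ∅, add states in Sat(¬q) with every successor in Z. Already a fixed point.
Sat(A[¬q U AG (¬q ∨ a)]) = ∅
Sat(b ∨ A[¬q U AG (¬q ∨ a)]) = {t4, t5, t6}
Sat(EX (b ∨ A[¬q U AG (¬q ∨ a)])) = {s : some successor in {t4, t5, t6}} = {t0, t1, t3}
|Sat(EX (b ∨ A[¬q U AG (¬q ∨ a)]))| = |{t0, t1, t3}| = 3.

3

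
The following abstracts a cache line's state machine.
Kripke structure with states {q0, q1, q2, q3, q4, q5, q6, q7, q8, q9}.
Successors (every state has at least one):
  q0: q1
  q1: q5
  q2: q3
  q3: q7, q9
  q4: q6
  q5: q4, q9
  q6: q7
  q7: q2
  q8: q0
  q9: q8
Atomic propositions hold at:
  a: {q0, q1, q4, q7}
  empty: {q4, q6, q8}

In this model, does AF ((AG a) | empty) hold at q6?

Yes

AG a: greatest fixpoint, start Z0 = {q0, q1, q4, q7}, keep only states in Sat with every successor in Z. Z1 = {q0}; Z2 = ∅; fixed.
Sat(AG a) = ∅
Sat((AG a) | empty) = {q4, q6, q8}
AF ((AG a) | empty): least fixpoint, start Z0 = {q4, q6, q8}, add states with every successor in Z. Z1 = {q4, q6, q8, q9}; Z2 = {q4, q5, q6, q8, q9}; Z3 = {q1, q4, q5, q6, q8, q9}; Z4 = {q0, q1, q4, q5, q6, q8, q9}; fixed.
Sat(AF ((AG a) | empty)) = {q0, q1, q4, q5, q6, q8, q9}
q6 ∈ Sat(AF ((AG a) | empty)) = {q0, q1, q4, q5, q6, q8, q9}, so the formula holds at q6.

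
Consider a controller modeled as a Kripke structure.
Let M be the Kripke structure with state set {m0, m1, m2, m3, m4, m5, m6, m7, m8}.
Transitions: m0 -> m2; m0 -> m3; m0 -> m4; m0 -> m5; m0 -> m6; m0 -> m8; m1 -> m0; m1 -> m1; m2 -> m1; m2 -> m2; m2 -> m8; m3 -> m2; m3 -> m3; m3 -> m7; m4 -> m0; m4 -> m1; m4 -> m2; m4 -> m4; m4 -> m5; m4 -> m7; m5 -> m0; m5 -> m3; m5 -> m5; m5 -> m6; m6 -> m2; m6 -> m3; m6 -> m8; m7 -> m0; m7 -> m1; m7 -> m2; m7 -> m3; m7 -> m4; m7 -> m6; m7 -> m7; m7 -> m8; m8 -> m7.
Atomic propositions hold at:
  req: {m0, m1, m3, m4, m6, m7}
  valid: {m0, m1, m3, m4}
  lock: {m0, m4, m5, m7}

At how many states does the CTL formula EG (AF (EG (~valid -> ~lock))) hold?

6

Sat(~valid) = {m2, m5, m6, m7, m8}
Sat(~lock) = {m1, m2, m3, m6, m8}
Sat(~valid -> ~lock) = {m0, m1, m2, m3, m4, m6, m8}
EG (~valid -> ~lock): greatest fixpoint, start Z0 = {m0, m1, m2, m3, m4, m6, m8}, keep only states in Sat with some successor in Z. Z1 = {m0, m1, m2, m3, m4, m6}; fixed.
Sat(EG (~valid -> ~lock)) = {m0, m1, m2, m3, m4, m6}
AF (EG (~valid -> ~lock)): least fixpoint, start Z0 = {m0, m1, m2, m3, m4, m6}, add states with every successor in Z. Already a fixed point.
Sat(AF (EG (~valid -> ~lock))) = {m0, m1, m2, m3, m4, m6}
EG (AF (EG (~valid -> ~lock))): greatest fixpoint, start Z0 = {m0, m1, m2, m3, m4, m6}, keep only states in Sat with some successor in Z. Already a fixed point.
Sat(EG (AF (EG (~valid -> ~lock)))) = {m0, m1, m2, m3, m4, m6}
|Sat(EG (AF (EG (~valid -> ~lock))))| = |{m0, m1, m2, m3, m4, m6}| = 6.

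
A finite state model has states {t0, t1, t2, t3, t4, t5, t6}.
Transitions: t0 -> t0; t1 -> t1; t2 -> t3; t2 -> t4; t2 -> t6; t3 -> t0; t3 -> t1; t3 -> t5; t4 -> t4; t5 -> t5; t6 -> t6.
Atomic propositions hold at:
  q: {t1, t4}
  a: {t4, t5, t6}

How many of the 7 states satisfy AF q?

AF q: least fixpoint, start Z0 = {t1, t4}, add states with every successor in Z. Already a fixed point.
Sat(AF q) = {t1, t4}
|Sat(AF q)| = |{t1, t4}| = 2.

2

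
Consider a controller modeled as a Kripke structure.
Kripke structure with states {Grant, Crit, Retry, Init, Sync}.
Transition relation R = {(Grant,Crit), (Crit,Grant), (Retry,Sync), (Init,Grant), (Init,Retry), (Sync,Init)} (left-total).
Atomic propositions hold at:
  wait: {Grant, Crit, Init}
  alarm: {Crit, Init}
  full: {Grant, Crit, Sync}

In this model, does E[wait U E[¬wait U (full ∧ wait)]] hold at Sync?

No

Sat(¬wait) = {Retry, Sync}
Sat(full ∧ wait) = {Grant, Crit}
E[¬wait U (full ∧ wait)]: least fixpoint, start Z0 = Sat((full ∧ wait)) = {Grant, Crit}, add states in Sat(¬wait) with some successor in Z. Already a fixed point.
Sat(E[¬wait U (full ∧ wait)]) = {Grant, Crit}
E[wait U E[¬wait U (full ∧ wait)]]: least fixpoint, start Z0 = Sat(E[¬wait U (full ∧ wait)]) = {Grant, Crit}, add states in Sat(wait) with some successor in Z. Z1 = {Grant, Crit, Init}; fixed.
Sat(E[wait U E[¬wait U (full ∧ wait)]]) = {Grant, Crit, Init}
Sync ∉ Sat(E[wait U E[¬wait U (full ∧ wait)]]) = {Grant, Crit, Init}, so the formula does not hold at Sync.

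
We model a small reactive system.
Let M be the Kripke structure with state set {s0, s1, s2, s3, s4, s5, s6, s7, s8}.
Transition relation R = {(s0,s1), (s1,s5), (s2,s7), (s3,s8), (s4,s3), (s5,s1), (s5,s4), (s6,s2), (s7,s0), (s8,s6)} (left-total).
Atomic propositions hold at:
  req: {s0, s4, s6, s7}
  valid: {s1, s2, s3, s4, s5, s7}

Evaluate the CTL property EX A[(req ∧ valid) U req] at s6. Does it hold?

No

Sat(req ∧ valid) = {s4, s7}
A[(req ∧ valid) U req]: least fixpoint, start Z0 = Sat(req) = {s0, s4, s6, s7}, add states in Sat(req ∧ valid) with every successor in Z. Already a fixed point.
Sat(A[(req ∧ valid) U req]) = {s0, s4, s6, s7}
Sat(EX A[(req ∧ valid) U req]) = {s : some successor in {s0, s4, s6, s7}} = {s2, s5, s7, s8}
s6 ∉ Sat(EX A[(req ∧ valid) U req]) = {s2, s5, s7, s8}, so the formula does not hold at s6.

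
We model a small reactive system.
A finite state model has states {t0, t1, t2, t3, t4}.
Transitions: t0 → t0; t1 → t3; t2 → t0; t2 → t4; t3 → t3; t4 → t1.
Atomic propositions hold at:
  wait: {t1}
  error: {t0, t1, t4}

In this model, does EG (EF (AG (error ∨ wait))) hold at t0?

Yes

Sat(error ∨ wait) = {t0, t1, t4}
AG (error ∨ wait): greatest fixpoint, start Z0 = {t0, t1, t4}, keep only states in Sat with every successor in Z. Z1 = {t0, t4}; Z2 = {t0}; fixed.
Sat(AG (error ∨ wait)) = {t0}
EF (AG (error ∨ wait)): least fixpoint, start Z0 = {t0}, add states with some successor in Z. Z1 = {t0, t2}; fixed.
Sat(EF (AG (error ∨ wait))) = {t0, t2}
EG (EF (AG (error ∨ wait))): greatest fixpoint, start Z0 = {t0, t2}, keep only states in Sat with some successor in Z. Already a fixed point.
Sat(EG (EF (AG (error ∨ wait)))) = {t0, t2}
t0 ∈ Sat(EG (EF (AG (error ∨ wait)))) = {t0, t2}, so the formula holds at t0.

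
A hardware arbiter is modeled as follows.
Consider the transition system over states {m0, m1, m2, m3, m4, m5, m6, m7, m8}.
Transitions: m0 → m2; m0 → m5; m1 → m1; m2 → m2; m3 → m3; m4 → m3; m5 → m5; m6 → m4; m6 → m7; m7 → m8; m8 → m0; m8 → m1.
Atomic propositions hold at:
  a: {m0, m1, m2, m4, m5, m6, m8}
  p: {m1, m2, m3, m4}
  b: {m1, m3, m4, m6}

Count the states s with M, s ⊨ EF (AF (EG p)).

8

EG p: greatest fixpoint, start Z0 = {m1, m2, m3, m4}, keep only states in Sat with some successor in Z. Already a fixed point.
Sat(EG p) = {m1, m2, m3, m4}
AF (EG p): least fixpoint, start Z0 = {m1, m2, m3, m4}, add states with every successor in Z. Already a fixed point.
Sat(AF (EG p)) = {m1, m2, m3, m4}
EF (AF (EG p)): least fixpoint, start Z0 = {m1, m2, m3, m4}, add states with some successor in Z. Z1 = {m0, m1, m2, m3, m4, m6, m8}; Z2 = {m0, m1, m2, m3, m4, m6, m7, m8}; fixed.
Sat(EF (AF (EG p))) = {m0, m1, m2, m3, m4, m6, m7, m8}
|Sat(EF (AF (EG p)))| = |{m0, m1, m2, m3, m4, m6, m7, m8}| = 8.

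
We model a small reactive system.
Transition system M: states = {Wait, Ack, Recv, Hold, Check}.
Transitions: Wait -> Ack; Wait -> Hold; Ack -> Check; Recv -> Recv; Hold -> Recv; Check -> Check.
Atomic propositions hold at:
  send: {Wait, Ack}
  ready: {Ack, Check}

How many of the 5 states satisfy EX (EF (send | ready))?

Sat(send | ready) = {Wait, Ack, Check}
EF (send | ready): least fixpoint, start Z0 = {Wait, Ack, Check}, add states with some successor in Z. Already a fixed point.
Sat(EF (send | ready)) = {Wait, Ack, Check}
Sat(EX (EF (send | ready))) = {s : some successor in {Wait, Ack, Check}} = {Wait, Ack, Check}
|Sat(EX (EF (send | ready)))| = |{Wait, Ack, Check}| = 3.

3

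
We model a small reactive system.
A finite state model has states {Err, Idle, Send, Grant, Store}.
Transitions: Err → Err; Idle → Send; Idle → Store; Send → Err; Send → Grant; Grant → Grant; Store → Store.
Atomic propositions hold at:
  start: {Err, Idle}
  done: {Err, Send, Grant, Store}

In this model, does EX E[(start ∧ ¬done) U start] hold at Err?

Yes

Sat(¬done) = {Idle}
Sat(start ∧ ¬done) = {Idle}
E[(start ∧ ¬done) U start]: least fixpoint, start Z0 = Sat(start) = {Err, Idle}, add states in Sat(start ∧ ¬done) with some successor in Z. Already a fixed point.
Sat(E[(start ∧ ¬done) U start]) = {Err, Idle}
Sat(EX E[(start ∧ ¬done) U start]) = {s : some successor in {Err, Idle}} = {Err, Send}
Err ∈ Sat(EX E[(start ∧ ¬done) U start]) = {Err, Send}, so the formula holds at Err.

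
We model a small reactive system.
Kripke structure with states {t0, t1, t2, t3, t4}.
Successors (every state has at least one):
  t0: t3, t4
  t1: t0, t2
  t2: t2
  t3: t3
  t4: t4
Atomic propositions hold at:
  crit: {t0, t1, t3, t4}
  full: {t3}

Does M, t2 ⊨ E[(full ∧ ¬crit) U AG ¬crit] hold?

Sat(¬crit) = {t2}
Sat(full ∧ ¬crit) = ∅
AG ¬crit: greatest fixpoint, start Z0 = {t2}, keep only states in Sat with every successor in Z. Already a fixed point.
Sat(AG ¬crit) = {t2}
E[(full ∧ ¬crit) U AG ¬crit]: least fixpoint, start Z0 = Sat(AG ¬crit) = {t2}, add states in Sat(full ∧ ¬crit) with some successor in Z. Already a fixed point.
Sat(E[(full ∧ ¬crit) U AG ¬crit]) = {t2}
t2 ∈ Sat(E[(full ∧ ¬crit) U AG ¬crit]) = {t2}, so the formula holds at t2.

Yes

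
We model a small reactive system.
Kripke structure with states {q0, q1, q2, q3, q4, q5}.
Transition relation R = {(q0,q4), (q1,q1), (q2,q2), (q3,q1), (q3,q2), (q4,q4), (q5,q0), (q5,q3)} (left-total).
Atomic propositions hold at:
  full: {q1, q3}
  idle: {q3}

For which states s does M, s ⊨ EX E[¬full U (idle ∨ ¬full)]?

{q0, q2, q3, q4, q5}

Sat(¬full) = {q0, q2, q4, q5}
Sat(idle ∨ ¬full) = {q0, q2, q3, q4, q5}
E[¬full U (idle ∨ ¬full)]: least fixpoint, start Z0 = Sat((idle ∨ ¬full)) = {q0, q2, q3, q4, q5}, add states in Sat(¬full) with some successor in Z. Already a fixed point.
Sat(E[¬full U (idle ∨ ¬full)]) = {q0, q2, q3, q4, q5}
Sat(EX E[¬full U (idle ∨ ¬full)]) = {s : some successor in {q0, q2, q3, q4, q5}} = {q0, q2, q3, q4, q5}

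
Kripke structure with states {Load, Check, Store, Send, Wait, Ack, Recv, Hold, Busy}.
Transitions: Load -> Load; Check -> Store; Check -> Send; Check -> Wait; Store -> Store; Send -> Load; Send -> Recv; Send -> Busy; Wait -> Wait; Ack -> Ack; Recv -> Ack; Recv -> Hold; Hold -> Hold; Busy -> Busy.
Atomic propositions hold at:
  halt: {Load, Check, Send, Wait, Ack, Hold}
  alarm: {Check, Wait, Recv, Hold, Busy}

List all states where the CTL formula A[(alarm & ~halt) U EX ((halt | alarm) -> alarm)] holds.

{Check, Store, Send, Wait, Recv, Hold, Busy}

Sat(~halt) = {Store, Recv, Busy}
Sat(alarm & ~halt) = {Recv, Busy}
Sat(halt | alarm) = {Load, Check, Send, Wait, Ack, Recv, Hold, Busy}
Sat((halt | alarm) -> alarm) = {Check, Store, Wait, Recv, Hold, Busy}
Sat(EX ((halt | alarm) -> alarm)) = {s : some successor in {Check, Store, Wait, Recv, Hold, Busy}} = {Check, Store, Send, Wait, Recv, Hold, Busy}
A[(alarm & ~halt) U EX ((halt | alarm) -> alarm)]: least fixpoint, start Z0 = Sat(EX ((halt | alarm) -> alarm)) = {Check, Store, Send, Wait, Recv, Hold, Busy}, add states in Sat(alarm & ~halt) with every successor in Z. Already a fixed point.
Sat(A[(alarm & ~halt) U EX ((halt | alarm) -> alarm)]) = {Check, Store, Send, Wait, Recv, Hold, Busy}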